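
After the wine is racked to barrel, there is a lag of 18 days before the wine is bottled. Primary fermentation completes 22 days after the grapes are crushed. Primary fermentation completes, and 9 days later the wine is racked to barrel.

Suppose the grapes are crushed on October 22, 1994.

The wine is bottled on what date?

December 10, 1994

The grapes are crushed: Oct 22, 1994.
Primary fermentation completes: Oct 22, 1994 + 22 days = Nov 13, 1994.
The wine is racked to barrel: Nov 13, 1994 + 9 days = Nov 22, 1994.
The wine is bottled: Nov 22, 1994 + 18 days = Dec 10, 1994.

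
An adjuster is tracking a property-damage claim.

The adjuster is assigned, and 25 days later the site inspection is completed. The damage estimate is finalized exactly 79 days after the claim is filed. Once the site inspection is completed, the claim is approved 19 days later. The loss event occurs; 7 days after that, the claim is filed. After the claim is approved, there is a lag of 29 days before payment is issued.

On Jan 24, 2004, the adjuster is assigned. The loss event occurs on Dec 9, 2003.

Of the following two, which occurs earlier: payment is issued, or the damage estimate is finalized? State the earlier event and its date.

The damage estimate is finalized — Mar 4, 2004

The adjuster is assigned: Jan 24, 2004.
The site inspection is completed: Jan 24, 2004 + 25 days = Feb 18, 2004.
The claim is approved: Feb 18, 2004 + 19 days = Mar 8, 2004.
Payment is issued: Mar 8, 2004 + 29 days = Apr 6, 2004.
The loss event occurs: Dec 9, 2003.
The claim is filed: Dec 9, 2003 + 7 days = Dec 16, 2003.
The damage estimate is finalized: Dec 16, 2003 + 79 days = Mar 4, 2004.
Comparing: payment is issued on Apr 6, 2004 vs the damage estimate is finalized on Mar 4, 2004. Earlier: the damage estimate is finalized.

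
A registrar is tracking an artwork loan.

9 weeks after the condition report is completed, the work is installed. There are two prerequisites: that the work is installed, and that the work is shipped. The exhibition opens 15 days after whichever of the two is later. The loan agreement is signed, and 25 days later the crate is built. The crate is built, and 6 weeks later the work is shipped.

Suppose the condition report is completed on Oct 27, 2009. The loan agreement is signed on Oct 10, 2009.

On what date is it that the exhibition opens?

The condition report is completed: Oct 27, 2009.
The work is installed: Oct 27, 2009 + 9 weeks = Dec 29, 2009.
The loan agreement is signed: Oct 10, 2009.
The crate is built: Oct 10, 2009 + 25 days = Nov 4, 2009.
The work is shipped: Nov 4, 2009 + 6 weeks = Dec 16, 2009.
Both prerequisites met — the work is installed (Dec 29, 2009), the work is shipped (Dec 16, 2009); the later is Dec 29, 2009.
The exhibition opens: Dec 29, 2009 + 15 days = Jan 13, 2010.

Jan 13, 2010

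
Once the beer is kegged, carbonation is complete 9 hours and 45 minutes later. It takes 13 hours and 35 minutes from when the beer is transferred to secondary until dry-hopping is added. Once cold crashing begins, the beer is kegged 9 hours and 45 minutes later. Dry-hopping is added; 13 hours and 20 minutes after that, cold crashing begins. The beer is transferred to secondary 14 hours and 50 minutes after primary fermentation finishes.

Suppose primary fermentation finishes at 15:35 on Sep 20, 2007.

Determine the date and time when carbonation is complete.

04:50 on Sep 23, 2007

Primary fermentation finishes: 15:35 Sep 20, 2007.
The beer is transferred to secondary: 15:35 Sep 20, 2007 + 14h50m = 06:25 Sep 21, 2007.
Dry-hopping is added: 06:25 Sep 21, 2007 + 13h35m = 20:00 Sep 21, 2007.
Cold crashing begins: 20:00 Sep 21, 2007 + 13h20m = 09:20 Sep 22, 2007.
The beer is kegged: 09:20 Sep 22, 2007 + 9h45m = 19:05 Sep 22, 2007.
Carbonation is complete: 19:05 Sep 22, 2007 + 9h45m = 04:50 Sep 23, 2007.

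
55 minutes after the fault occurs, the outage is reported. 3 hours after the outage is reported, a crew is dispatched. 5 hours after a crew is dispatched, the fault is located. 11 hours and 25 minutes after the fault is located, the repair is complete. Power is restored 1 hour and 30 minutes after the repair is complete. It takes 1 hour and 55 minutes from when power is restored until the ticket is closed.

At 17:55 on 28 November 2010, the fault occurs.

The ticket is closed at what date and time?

17:40 on 29 November 2010

The fault occurs: 17:55 Nov 28, 2010.
The outage is reported: 17:55 Nov 28, 2010 + 55m = 18:50 Nov 28, 2010.
A crew is dispatched: 18:50 Nov 28, 2010 + 3h = 21:50 Nov 28, 2010.
The fault is located: 21:50 Nov 28, 2010 + 5h = 02:50 Nov 29, 2010.
The repair is complete: 02:50 Nov 29, 2010 + 11h25m = 14:15 Nov 29, 2010.
Power is restored: 14:15 Nov 29, 2010 + 1h30m = 15:45 Nov 29, 2010.
The ticket is closed: 15:45 Nov 29, 2010 + 1h55m = 17:40 Nov 29, 2010.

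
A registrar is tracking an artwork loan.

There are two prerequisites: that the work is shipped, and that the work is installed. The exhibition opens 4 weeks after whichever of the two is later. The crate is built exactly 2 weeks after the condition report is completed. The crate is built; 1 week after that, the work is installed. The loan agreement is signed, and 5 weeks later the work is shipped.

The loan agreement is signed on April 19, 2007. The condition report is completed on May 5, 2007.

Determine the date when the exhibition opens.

The loan agreement is signed: Apr 19, 2007.
The work is shipped: Apr 19, 2007 + 5 weeks = May 24, 2007.
The condition report is completed: May 5, 2007.
The crate is built: May 5, 2007 + 2 weeks = May 19, 2007.
The work is installed: May 19, 2007 + 1 week = May 26, 2007.
Both prerequisites met — the work is shipped (May 24, 2007), the work is installed (May 26, 2007); the later is May 26, 2007.
The exhibition opens: May 26, 2007 + 4 weeks = Jun 23, 2007.

June 23, 2007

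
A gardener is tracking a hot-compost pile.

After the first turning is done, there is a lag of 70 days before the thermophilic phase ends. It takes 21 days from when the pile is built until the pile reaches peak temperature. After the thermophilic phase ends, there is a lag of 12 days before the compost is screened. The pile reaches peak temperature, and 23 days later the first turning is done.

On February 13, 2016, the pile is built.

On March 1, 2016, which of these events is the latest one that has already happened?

The pile is built

The pile is built: Feb 13, 2016.
The pile reaches peak temperature: Feb 13, 2016 + 21 days = Mar 5, 2016.
The first turning is done: Mar 5, 2016 + 23 days = Mar 28, 2016.
The thermophilic phase ends: Mar 28, 2016 + 70 days = Jun 6, 2016.
The compost is screened: Jun 6, 2016 + 12 days = Jun 18, 2016.
Mar 1, 2016 falls between when the pile is built (Feb 13, 2016) and when the pile reaches peak temperature (Mar 5, 2016).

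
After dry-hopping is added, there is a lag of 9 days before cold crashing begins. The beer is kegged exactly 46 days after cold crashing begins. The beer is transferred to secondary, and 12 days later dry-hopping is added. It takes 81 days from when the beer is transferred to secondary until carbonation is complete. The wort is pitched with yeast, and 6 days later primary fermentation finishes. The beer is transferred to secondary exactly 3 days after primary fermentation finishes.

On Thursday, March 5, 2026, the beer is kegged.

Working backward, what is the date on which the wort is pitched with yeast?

Friday, December 19, 2025

The beer is kegged: Mar 5, 2026.
Cold crashing begins: Mar 5, 2026 − 46 days = Jan 18, 2026.
Dry-hopping is added: Jan 18, 2026 − 9 days = Jan 9, 2026.
The beer is transferred to secondary: Jan 9, 2026 − 12 days = Dec 28, 2025.
Primary fermentation finishes: Dec 28, 2025 − 3 days = Dec 25, 2025.
The wort is pitched with yeast: Dec 25, 2025 − 6 days = Dec 19, 2025.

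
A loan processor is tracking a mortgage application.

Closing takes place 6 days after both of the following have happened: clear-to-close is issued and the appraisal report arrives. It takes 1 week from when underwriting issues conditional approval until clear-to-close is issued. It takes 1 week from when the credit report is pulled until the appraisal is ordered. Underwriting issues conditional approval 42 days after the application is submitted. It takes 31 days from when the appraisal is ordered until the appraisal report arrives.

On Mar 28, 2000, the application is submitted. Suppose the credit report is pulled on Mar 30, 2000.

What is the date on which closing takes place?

May 22, 2000

The application is submitted: Mar 28, 2000.
Underwriting issues conditional approval: Mar 28, 2000 + 42 days = May 9, 2000.
Clear-to-close is issued: May 9, 2000 + 1 week = May 16, 2000.
The credit report is pulled: Mar 30, 2000.
The appraisal is ordered: Mar 30, 2000 + 1 week = Apr 6, 2000.
The appraisal report arrives: Apr 6, 2000 + 31 days = May 7, 2000.
Both prerequisites met — clear-to-close is issued (May 16, 2000), the appraisal report arrives (May 7, 2000); the later is May 16, 2000.
Closing takes place: May 16, 2000 + 6 days = May 22, 2000.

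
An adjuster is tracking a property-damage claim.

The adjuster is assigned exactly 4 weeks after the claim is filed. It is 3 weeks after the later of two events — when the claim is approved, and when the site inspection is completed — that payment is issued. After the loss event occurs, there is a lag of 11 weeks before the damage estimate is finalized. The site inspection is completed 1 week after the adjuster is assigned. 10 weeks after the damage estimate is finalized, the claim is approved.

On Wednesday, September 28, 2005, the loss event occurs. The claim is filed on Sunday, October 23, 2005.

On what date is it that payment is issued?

The loss event occurs: Sep 28, 2005.
The damage estimate is finalized: Sep 28, 2005 + 11 weeks = Dec 14, 2005.
The claim is approved: Dec 14, 2005 + 10 weeks = Feb 22, 2006.
The claim is filed: Oct 23, 2005.
The adjuster is assigned: Oct 23, 2005 + 4 weeks = Nov 20, 2005.
The site inspection is completed: Nov 20, 2005 + 1 week = Nov 27, 2005.
Both prerequisites met — the claim is approved (Feb 22, 2006), the site inspection is completed (Nov 27, 2005); the later is Feb 22, 2006.
Payment is issued: Feb 22, 2006 + 3 weeks = Mar 15, 2006.

Wednesday, March 15, 2006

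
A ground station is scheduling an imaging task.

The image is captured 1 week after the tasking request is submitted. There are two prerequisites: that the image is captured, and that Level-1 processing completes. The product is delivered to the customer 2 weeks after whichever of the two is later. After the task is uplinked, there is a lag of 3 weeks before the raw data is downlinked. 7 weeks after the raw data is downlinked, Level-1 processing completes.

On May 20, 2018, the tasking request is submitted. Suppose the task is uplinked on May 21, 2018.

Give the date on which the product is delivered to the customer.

August 13, 2018

The tasking request is submitted: May 20, 2018.
The image is captured: May 20, 2018 + 1 week = May 27, 2018.
The task is uplinked: May 21, 2018.
The raw data is downlinked: May 21, 2018 + 3 weeks = Jun 11, 2018.
Level-1 processing completes: Jun 11, 2018 + 7 weeks = Jul 30, 2018.
Both prerequisites met — the image is captured (May 27, 2018), Level-1 processing completes (Jul 30, 2018); the later is Jul 30, 2018.
The product is delivered to the customer: Jul 30, 2018 + 2 weeks = Aug 13, 2018.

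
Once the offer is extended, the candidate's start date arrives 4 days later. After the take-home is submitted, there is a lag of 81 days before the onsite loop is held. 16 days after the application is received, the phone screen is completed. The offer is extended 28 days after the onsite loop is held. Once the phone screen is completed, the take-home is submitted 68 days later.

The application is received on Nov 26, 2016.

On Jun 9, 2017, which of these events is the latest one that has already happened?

The application is received: Nov 26, 2016.
The phone screen is completed: Nov 26, 2016 + 16 days = Dec 12, 2016.
The take-home is submitted: Dec 12, 2016 + 68 days = Feb 18, 2017.
The onsite loop is held: Feb 18, 2017 + 81 days = May 10, 2017.
The offer is extended: May 10, 2017 + 28 days = Jun 7, 2017.
The candidate's start date arrives: Jun 7, 2017 + 4 days = Jun 11, 2017.
Jun 9, 2017 falls between when the offer is extended (Jun 7, 2017) and when the candidate's start date arrives (Jun 11, 2017).

The offer is extended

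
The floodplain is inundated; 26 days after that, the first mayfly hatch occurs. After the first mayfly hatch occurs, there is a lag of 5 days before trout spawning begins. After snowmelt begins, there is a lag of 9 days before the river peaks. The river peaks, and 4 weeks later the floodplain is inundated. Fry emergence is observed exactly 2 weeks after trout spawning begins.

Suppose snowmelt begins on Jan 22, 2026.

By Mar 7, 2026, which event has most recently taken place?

Snowmelt begins: Jan 22, 2026.
The river peaks: Jan 22, 2026 + 9 days = Jan 31, 2026.
The floodplain is inundated: Jan 31, 2026 + 4 weeks = Feb 28, 2026.
The first mayfly hatch occurs: Feb 28, 2026 + 26 days = Mar 26, 2026.
Trout spawning begins: Mar 26, 2026 + 5 days = Mar 31, 2026.
Fry emergence is observed: Mar 31, 2026 + 2 weeks = Apr 14, 2026.
Mar 7, 2026 falls between when the floodplain is inundated (Feb 28, 2026) and when the first mayfly hatch occurs (Mar 26, 2026).

The floodplain is inundated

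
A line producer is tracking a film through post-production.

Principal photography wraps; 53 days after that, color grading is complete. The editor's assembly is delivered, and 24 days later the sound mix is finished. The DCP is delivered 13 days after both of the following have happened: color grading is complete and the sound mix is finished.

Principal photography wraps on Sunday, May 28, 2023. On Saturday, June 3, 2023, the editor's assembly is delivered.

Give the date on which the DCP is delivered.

Principal photography wraps: May 28, 2023.
Color grading is complete: May 28, 2023 + 53 days = Jul 20, 2023.
The editor's assembly is delivered: Jun 3, 2023.
The sound mix is finished: Jun 3, 2023 + 24 days = Jun 27, 2023.
Both prerequisites met — color grading is complete (Jul 20, 2023), the sound mix is finished (Jun 27, 2023); the later is Jul 20, 2023.
The DCP is delivered: Jul 20, 2023 + 13 days = Aug 2, 2023.

Wednesday, August 2, 2023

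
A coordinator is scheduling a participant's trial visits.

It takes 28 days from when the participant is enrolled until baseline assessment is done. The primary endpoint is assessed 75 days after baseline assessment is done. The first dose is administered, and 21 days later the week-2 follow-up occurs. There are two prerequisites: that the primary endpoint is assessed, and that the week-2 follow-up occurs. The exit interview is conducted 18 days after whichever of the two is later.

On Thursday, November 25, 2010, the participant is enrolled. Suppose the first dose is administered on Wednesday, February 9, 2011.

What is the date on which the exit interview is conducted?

Saturday, March 26, 2011

The participant is enrolled: Nov 25, 2010.
Baseline assessment is done: Nov 25, 2010 + 28 days = Dec 23, 2010.
The primary endpoint is assessed: Dec 23, 2010 + 75 days = Mar 8, 2011.
The first dose is administered: Feb 9, 2011.
The week-2 follow-up occurs: Feb 9, 2011 + 21 days = Mar 2, 2011.
Both prerequisites met — the primary endpoint is assessed (Mar 8, 2011), the week-2 follow-up occurs (Mar 2, 2011); the later is Mar 8, 2011.
The exit interview is conducted: Mar 8, 2011 + 18 days = Mar 26, 2011.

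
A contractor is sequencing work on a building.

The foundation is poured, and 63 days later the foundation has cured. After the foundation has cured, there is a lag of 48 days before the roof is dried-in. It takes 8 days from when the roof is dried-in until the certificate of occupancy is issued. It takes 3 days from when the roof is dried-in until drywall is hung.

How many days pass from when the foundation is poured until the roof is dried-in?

111 days

Causal path: the foundation is poured → the foundation has cured → the roof is dried-in.
Total delay along the path: 63 + 48 = 111 days.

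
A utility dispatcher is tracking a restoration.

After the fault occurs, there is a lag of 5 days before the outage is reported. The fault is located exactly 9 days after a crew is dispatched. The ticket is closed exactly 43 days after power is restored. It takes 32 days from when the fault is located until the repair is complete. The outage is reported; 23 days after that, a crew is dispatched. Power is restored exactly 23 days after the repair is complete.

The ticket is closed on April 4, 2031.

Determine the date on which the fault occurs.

The ticket is closed: Apr 4, 2031.
Power is restored: Apr 4, 2031 − 43 days = Feb 20, 2031.
The repair is complete: Feb 20, 2031 − 23 days = Jan 28, 2031.
The fault is located: Jan 28, 2031 − 32 days = Dec 27, 2030.
A crew is dispatched: Dec 27, 2030 − 9 days = Dec 18, 2030.
The outage is reported: Dec 18, 2030 − 23 days = Nov 25, 2030.
The fault occurs: Nov 25, 2030 − 5 days = Nov 20, 2030.

November 20, 2030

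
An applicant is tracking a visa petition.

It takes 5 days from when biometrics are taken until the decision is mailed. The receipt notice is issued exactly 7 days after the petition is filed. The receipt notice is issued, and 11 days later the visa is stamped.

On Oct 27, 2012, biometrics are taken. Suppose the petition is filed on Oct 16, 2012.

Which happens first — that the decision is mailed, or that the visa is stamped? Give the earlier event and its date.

The decision is mailed — Nov 1, 2012

Biometrics are taken: Oct 27, 2012.
The decision is mailed: Oct 27, 2012 + 5 days = Nov 1, 2012.
The petition is filed: Oct 16, 2012.
The receipt notice is issued: Oct 16, 2012 + 7 days = Oct 23, 2012.
The visa is stamped: Oct 23, 2012 + 11 days = Nov 3, 2012.
Comparing: the decision is mailed on Nov 1, 2012 vs the visa is stamped on Nov 3, 2012. Earlier: the decision is mailed.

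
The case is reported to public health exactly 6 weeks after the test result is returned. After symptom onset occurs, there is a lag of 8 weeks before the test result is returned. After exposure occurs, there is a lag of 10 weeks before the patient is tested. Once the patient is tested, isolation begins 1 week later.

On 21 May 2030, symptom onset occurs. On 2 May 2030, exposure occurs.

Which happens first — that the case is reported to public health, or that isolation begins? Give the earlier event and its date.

Isolation begins — 18 July 2030

Symptom onset occurs: May 21, 2030.
The test result is returned: May 21, 2030 + 8 weeks = Jul 16, 2030.
The case is reported to public health: Jul 16, 2030 + 6 weeks = Aug 27, 2030.
Exposure occurs: May 2, 2030.
The patient is tested: May 2, 2030 + 10 weeks = Jul 11, 2030.
Isolation begins: Jul 11, 2030 + 1 week = Jul 18, 2030.
Comparing: the case is reported to public health on Aug 27, 2030 vs isolation begins on Jul 18, 2030. Earlier: isolation begins.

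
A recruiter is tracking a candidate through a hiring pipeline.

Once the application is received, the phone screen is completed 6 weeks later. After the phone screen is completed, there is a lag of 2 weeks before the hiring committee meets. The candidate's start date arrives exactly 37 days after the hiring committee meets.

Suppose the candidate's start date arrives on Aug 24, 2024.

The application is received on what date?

The candidate's start date arrives: Aug 24, 2024.
The hiring committee meets: Aug 24, 2024 − 37 days = Jul 18, 2024.
The phone screen is completed: Jul 18, 2024 − 2 weeks = Jul 4, 2024.
The application is received: Jul 4, 2024 − 6 weeks = May 23, 2024.

May 23, 2024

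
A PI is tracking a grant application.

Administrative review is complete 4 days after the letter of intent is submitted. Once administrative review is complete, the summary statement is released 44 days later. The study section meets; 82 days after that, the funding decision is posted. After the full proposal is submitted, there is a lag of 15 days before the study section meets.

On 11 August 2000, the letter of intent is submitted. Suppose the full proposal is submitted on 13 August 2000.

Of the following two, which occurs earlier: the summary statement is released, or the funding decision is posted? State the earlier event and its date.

The letter of intent is submitted: Aug 11, 2000.
Administrative review is complete: Aug 11, 2000 + 4 days = Aug 15, 2000.
The summary statement is released: Aug 15, 2000 + 44 days = Sep 28, 2000.
The full proposal is submitted: Aug 13, 2000.
The study section meets: Aug 13, 2000 + 15 days = Aug 28, 2000.
The funding decision is posted: Aug 28, 2000 + 82 days = Nov 18, 2000.
Comparing: the summary statement is released on Sep 28, 2000 vs the funding decision is posted on Nov 18, 2000. Earlier: the summary statement is released.

The summary statement is released — 28 September 2000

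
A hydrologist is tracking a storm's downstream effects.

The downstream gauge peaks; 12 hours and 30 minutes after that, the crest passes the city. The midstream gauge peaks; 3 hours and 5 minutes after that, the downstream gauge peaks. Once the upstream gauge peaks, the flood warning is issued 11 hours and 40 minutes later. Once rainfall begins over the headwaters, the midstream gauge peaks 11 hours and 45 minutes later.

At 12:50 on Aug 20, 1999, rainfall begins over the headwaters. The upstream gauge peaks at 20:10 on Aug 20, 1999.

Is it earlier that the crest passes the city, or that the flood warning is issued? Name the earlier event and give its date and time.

Rainfall begins over the headwaters: 12:50 Aug 20, 1999.
The midstream gauge peaks: 12:50 Aug 20, 1999 + 11h45m = 00:35 Aug 21, 1999.
The downstream gauge peaks: 00:35 Aug 21, 1999 + 3h05m = 03:40 Aug 21, 1999.
The crest passes the city: 03:40 Aug 21, 1999 + 12h30m = 16:10 Aug 21, 1999.
The upstream gauge peaks: 20:10 Aug 20, 1999.
The flood warning is issued: 20:10 Aug 20, 1999 + 11h40m = 07:50 Aug 21, 1999.
Comparing: the crest passes the city at 16:10 Aug 21, 1999 vs the flood warning is issued at 07:50 Aug 21, 1999. Earlier: the flood warning is issued.

The flood warning is issued — 07:50 on Aug 21, 1999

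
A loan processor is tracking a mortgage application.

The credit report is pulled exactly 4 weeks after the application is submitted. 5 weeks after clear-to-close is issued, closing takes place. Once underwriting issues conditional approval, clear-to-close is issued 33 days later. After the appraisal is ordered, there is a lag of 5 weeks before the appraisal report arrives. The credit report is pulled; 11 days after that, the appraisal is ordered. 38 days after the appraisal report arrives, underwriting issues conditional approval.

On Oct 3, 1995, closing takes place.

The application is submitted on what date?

Apr 6, 1995

Closing takes place: Oct 3, 1995.
Clear-to-close is issued: Oct 3, 1995 − 5 weeks = Aug 29, 1995.
Underwriting issues conditional approval: Aug 29, 1995 − 33 days = Jul 27, 1995.
The appraisal report arrives: Jul 27, 1995 − 38 days = Jun 19, 1995.
The appraisal is ordered: Jun 19, 1995 − 5 weeks = May 15, 1995.
The credit report is pulled: May 15, 1995 − 11 days = May 4, 1995.
The application is submitted: May 4, 1995 − 4 weeks = Apr 6, 1995.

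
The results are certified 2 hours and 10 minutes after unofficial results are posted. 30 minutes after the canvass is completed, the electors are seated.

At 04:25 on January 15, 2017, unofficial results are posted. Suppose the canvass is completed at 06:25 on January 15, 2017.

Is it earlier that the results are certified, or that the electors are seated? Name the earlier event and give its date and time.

The results are certified — 06:35 on January 15, 2017

Unofficial results are posted: 04:25 Jan 15, 2017.
The results are certified: 04:25 Jan 15, 2017 + 2h10m = 06:35 Jan 15, 2017.
The canvass is completed: 06:25 Jan 15, 2017.
The electors are seated: 06:25 Jan 15, 2017 + 30m = 06:55 Jan 15, 2017.
Comparing: the results are certified at 06:35 Jan 15, 2017 vs the electors are seated at 06:55 Jan 15, 2017. Earlier: the results are certified.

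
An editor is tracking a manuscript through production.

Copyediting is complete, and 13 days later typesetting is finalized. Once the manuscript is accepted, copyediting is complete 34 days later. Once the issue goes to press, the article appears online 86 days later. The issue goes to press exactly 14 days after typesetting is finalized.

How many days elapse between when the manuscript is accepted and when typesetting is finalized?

Causal path: the manuscript is accepted → copyediting is complete → typesetting is finalized.
Total delay along the path: 34 + 13 = 47 days.

47 days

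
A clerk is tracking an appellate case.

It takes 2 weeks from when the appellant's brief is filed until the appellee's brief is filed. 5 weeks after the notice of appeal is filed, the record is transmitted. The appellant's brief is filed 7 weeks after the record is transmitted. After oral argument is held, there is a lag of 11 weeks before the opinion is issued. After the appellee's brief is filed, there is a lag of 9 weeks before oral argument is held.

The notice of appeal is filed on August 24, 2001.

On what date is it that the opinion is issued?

The notice of appeal is filed: Aug 24, 2001.
The record is transmitted: Aug 24, 2001 + 5 weeks = Sep 28, 2001.
The appellant's brief is filed: Sep 28, 2001 + 7 weeks = Nov 16, 2001.
The appellee's brief is filed: Nov 16, 2001 + 2 weeks = Nov 30, 2001.
Oral argument is held: Nov 30, 2001 + 9 weeks = Feb 1, 2002.
The opinion is issued: Feb 1, 2002 + 11 weeks = Apr 19, 2002.

April 19, 2002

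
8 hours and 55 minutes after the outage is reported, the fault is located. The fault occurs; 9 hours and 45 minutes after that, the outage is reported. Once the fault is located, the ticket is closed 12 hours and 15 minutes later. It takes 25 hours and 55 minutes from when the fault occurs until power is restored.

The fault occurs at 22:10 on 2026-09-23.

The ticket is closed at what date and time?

05:05 on 2026-09-25

The fault occurs: 22:10 Sep 23, 2026.
The outage is reported: 22:10 Sep 23, 2026 + 9h45m = 07:55 Sep 24, 2026.
The fault is located: 07:55 Sep 24, 2026 + 8h55m = 16:50 Sep 24, 2026.
The ticket is closed: 16:50 Sep 24, 2026 + 12h15m = 05:05 Sep 25, 2026.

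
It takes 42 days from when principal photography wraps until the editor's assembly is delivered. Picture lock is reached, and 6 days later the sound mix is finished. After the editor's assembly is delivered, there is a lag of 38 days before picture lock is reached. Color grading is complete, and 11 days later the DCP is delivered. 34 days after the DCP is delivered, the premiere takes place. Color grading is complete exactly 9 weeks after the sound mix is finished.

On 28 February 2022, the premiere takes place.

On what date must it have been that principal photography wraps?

18 August 2021

The premiere takes place: Feb 28, 2022.
The DCP is delivered: Feb 28, 2022 − 34 days = Jan 25, 2022.
Color grading is complete: Jan 25, 2022 − 11 days = Jan 14, 2022.
The sound mix is finished: Jan 14, 2022 − 9 weeks = Nov 12, 2021.
Picture lock is reached: Nov 12, 2021 − 6 days = Nov 6, 2021.
The editor's assembly is delivered: Nov 6, 2021 − 38 days = Sep 29, 2021.
Principal photography wraps: Sep 29, 2021 − 42 days = Aug 18, 2021.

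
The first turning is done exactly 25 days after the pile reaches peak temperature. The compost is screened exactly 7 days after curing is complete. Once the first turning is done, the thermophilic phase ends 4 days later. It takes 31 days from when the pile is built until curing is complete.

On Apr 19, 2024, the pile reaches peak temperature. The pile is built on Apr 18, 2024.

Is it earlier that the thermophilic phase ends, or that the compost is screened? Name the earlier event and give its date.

The thermophilic phase ends — May 18, 2024

The pile reaches peak temperature: Apr 19, 2024.
The first turning is done: Apr 19, 2024 + 25 days = May 14, 2024.
The thermophilic phase ends: May 14, 2024 + 4 days = May 18, 2024.
The pile is built: Apr 18, 2024.
Curing is complete: Apr 18, 2024 + 31 days = May 19, 2024.
The compost is screened: May 19, 2024 + 7 days = May 26, 2024.
Comparing: the thermophilic phase ends on May 18, 2024 vs the compost is screened on May 26, 2024. Earlier: the thermophilic phase ends.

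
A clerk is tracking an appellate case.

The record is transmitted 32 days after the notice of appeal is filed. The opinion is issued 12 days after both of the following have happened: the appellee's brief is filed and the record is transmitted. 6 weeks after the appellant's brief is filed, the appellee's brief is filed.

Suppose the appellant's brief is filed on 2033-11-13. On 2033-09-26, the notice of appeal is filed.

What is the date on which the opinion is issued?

2034-01-06

The appellant's brief is filed: Nov 13, 2033.
The appellee's brief is filed: Nov 13, 2033 + 6 weeks = Dec 25, 2033.
The notice of appeal is filed: Sep 26, 2033.
The record is transmitted: Sep 26, 2033 + 32 days = Oct 28, 2033.
Both prerequisites met — the appellee's brief is filed (Dec 25, 2033), the record is transmitted (Oct 28, 2033); the later is Dec 25, 2033.
The opinion is issued: Dec 25, 2033 + 12 days = Jan 6, 2034.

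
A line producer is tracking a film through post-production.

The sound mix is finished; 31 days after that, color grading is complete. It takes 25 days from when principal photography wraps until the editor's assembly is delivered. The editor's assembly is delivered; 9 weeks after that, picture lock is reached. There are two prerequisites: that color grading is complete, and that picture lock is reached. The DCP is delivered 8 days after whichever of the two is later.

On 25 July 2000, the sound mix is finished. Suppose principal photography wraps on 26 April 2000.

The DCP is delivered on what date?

2 September 2000

The sound mix is finished: Jul 25, 2000.
Color grading is complete: Jul 25, 2000 + 31 days = Aug 25, 2000.
Principal photography wraps: Apr 26, 2000.
The editor's assembly is delivered: Apr 26, 2000 + 25 days = May 21, 2000.
Picture lock is reached: May 21, 2000 + 9 weeks = Jul 23, 2000.
Both prerequisites met — color grading is complete (Aug 25, 2000), picture lock is reached (Jul 23, 2000); the later is Aug 25, 2000.
The DCP is delivered: Aug 25, 2000 + 8 days = Sep 2, 2000.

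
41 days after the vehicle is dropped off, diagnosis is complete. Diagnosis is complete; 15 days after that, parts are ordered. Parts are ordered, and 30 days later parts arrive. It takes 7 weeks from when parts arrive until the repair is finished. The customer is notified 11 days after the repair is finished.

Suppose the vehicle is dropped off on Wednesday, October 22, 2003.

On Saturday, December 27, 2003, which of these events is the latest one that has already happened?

The vehicle is dropped off: Oct 22, 2003.
Diagnosis is complete: Oct 22, 2003 + 41 days = Dec 2, 2003.
Parts are ordered: Dec 2, 2003 + 15 days = Dec 17, 2003.
Parts arrive: Dec 17, 2003 + 30 days = Jan 16, 2004.
The repair is finished: Jan 16, 2004 + 7 weeks = Mar 5, 2004.
The customer is notified: Mar 5, 2004 + 11 days = Mar 16, 2004.
Dec 27, 2003 falls between when parts are ordered (Dec 17, 2003) and when parts arrive (Jan 16, 2004).

Parts are ordered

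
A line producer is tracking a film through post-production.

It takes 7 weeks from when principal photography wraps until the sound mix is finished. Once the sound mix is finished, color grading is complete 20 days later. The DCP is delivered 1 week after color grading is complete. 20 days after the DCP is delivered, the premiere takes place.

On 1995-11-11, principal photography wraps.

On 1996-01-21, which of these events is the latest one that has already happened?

Color grading is complete

Principal photography wraps: Nov 11, 1995.
The sound mix is finished: Nov 11, 1995 + 7 weeks = Dec 30, 1995.
Color grading is complete: Dec 30, 1995 + 20 days = Jan 19, 1996.
The DCP is delivered: Jan 19, 1996 + 1 week = Jan 26, 1996.
The premiere takes place: Jan 26, 1996 + 20 days = Feb 15, 1996.
Jan 21, 1996 falls between when color grading is complete (Jan 19, 1996) and when the DCP is delivered (Jan 26, 1996).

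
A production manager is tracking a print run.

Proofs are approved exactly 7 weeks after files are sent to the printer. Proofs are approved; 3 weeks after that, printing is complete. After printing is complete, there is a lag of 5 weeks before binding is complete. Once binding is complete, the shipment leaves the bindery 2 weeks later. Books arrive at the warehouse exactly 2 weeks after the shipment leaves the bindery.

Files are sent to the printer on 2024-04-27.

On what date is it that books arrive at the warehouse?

2024-09-07

Files are sent to the printer: Apr 27, 2024.
Proofs are approved: Apr 27, 2024 + 7 weeks = Jun 15, 2024.
Printing is complete: Jun 15, 2024 + 3 weeks = Jul 6, 2024.
Binding is complete: Jul 6, 2024 + 5 weeks = Aug 10, 2024.
The shipment leaves the bindery: Aug 10, 2024 + 2 weeks = Aug 24, 2024.
Books arrive at the warehouse: Aug 24, 2024 + 2 weeks = Sep 7, 2024.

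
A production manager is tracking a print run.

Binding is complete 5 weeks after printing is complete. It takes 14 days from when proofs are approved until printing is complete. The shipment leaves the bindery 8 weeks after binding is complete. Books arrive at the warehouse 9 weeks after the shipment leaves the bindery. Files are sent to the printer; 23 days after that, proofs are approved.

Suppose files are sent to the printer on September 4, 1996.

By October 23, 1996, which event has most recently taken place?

Files are sent to the printer: Sep 4, 1996.
Proofs are approved: Sep 4, 1996 + 23 days = Sep 27, 1996.
Printing is complete: Sep 27, 1996 + 14 days = Oct 11, 1996.
Binding is complete: Oct 11, 1996 + 5 weeks = Nov 15, 1996.
The shipment leaves the bindery: Nov 15, 1996 + 8 weeks = Jan 10, 1997.
Books arrive at the warehouse: Jan 10, 1997 + 9 weeks = Mar 14, 1997.
Oct 23, 1996 falls between when printing is complete (Oct 11, 1996) and when binding is complete (Nov 15, 1996).

Printing is complete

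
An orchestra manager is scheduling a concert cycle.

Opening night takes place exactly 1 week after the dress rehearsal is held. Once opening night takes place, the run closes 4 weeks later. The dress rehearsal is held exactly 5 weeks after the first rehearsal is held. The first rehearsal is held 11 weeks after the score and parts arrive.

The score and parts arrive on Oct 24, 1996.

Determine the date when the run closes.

The score and parts arrive: Oct 24, 1996.
The first rehearsal is held: Oct 24, 1996 + 11 weeks = Jan 9, 1997.
The dress rehearsal is held: Jan 9, 1997 + 5 weeks = Feb 13, 1997.
Opening night takes place: Feb 13, 1997 + 1 week = Feb 20, 1997.
The run closes: Feb 20, 1997 + 4 weeks = Mar 20, 1997.

Mar 20, 1997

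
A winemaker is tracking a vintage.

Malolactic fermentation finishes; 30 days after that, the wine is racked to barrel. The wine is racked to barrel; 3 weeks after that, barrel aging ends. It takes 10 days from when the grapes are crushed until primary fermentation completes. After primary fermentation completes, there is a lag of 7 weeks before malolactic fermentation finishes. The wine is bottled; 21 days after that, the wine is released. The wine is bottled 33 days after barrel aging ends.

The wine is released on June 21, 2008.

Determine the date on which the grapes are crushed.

The wine is released: Jun 21, 2008.
The wine is bottled: Jun 21, 2008 − 21 days = May 31, 2008.
Barrel aging ends: May 31, 2008 − 33 days = Apr 28, 2008.
The wine is racked to barrel: Apr 28, 2008 − 3 weeks = Apr 7, 2008.
Malolactic fermentation finishes: Apr 7, 2008 − 30 days = Mar 8, 2008.
Primary fermentation completes: Mar 8, 2008 − 7 weeks = Jan 19, 2008.
The grapes are crushed: Jan 19, 2008 − 10 days = Jan 9, 2008.

January 9, 2008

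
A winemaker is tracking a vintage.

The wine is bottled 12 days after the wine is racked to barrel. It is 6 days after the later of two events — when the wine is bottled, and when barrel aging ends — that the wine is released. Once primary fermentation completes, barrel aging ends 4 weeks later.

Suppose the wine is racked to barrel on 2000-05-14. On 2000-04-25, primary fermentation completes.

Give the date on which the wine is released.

2000-06-01

The wine is racked to barrel: May 14, 2000.
The wine is bottled: May 14, 2000 + 12 days = May 26, 2000.
Primary fermentation completes: Apr 25, 2000.
Barrel aging ends: Apr 25, 2000 + 4 weeks = May 23, 2000.
Both prerequisites met — the wine is bottled (May 26, 2000), barrel aging ends (May 23, 2000); the later is May 26, 2000.
The wine is released: May 26, 2000 + 6 days = Jun 1, 2000.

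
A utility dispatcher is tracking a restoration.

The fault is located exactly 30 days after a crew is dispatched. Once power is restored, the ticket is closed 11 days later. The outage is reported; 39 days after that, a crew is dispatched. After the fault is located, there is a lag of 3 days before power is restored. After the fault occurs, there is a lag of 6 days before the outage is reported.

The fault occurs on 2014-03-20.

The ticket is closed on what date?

2014-06-17

The fault occurs: Mar 20, 2014.
The outage is reported: Mar 20, 2014 + 6 days = Mar 26, 2014.
A crew is dispatched: Mar 26, 2014 + 39 days = May 4, 2014.
The fault is located: May 4, 2014 + 30 days = Jun 3, 2014.
Power is restored: Jun 3, 2014 + 3 days = Jun 6, 2014.
The ticket is closed: Jun 6, 2014 + 11 days = Jun 17, 2014.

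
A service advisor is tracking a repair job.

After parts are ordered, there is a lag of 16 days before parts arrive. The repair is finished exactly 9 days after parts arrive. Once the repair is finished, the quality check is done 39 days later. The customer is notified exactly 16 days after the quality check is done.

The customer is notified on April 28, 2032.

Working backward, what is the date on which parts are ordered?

The customer is notified: Apr 28, 2032.
The quality check is done: Apr 28, 2032 − 16 days = Apr 12, 2032.
The repair is finished: Apr 12, 2032 − 39 days = Mar 4, 2032.
Parts arrive: Mar 4, 2032 − 9 days = Feb 24, 2032.
Parts are ordered: Feb 24, 2032 − 16 days = Feb 8, 2032.

February 8, 2032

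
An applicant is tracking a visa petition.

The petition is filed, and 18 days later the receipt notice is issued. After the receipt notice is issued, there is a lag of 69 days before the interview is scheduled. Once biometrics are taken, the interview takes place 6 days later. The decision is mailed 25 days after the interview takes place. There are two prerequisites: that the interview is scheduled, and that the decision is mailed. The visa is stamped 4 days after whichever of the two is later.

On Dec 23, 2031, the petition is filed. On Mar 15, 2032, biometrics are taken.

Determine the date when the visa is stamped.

Apr 19, 2032

The petition is filed: Dec 23, 2031.
The receipt notice is issued: Dec 23, 2031 + 18 days = Jan 10, 2032.
The interview is scheduled: Jan 10, 2032 + 69 days = Mar 19, 2032.
Biometrics are taken: Mar 15, 2032.
The interview takes place: Mar 15, 2032 + 6 days = Mar 21, 2032.
The decision is mailed: Mar 21, 2032 + 25 days = Apr 15, 2032.
Both prerequisites met — the interview is scheduled (Mar 19, 2032), the decision is mailed (Apr 15, 2032); the later is Apr 15, 2032.
The visa is stamped: Apr 15, 2032 + 4 days = Apr 19, 2032.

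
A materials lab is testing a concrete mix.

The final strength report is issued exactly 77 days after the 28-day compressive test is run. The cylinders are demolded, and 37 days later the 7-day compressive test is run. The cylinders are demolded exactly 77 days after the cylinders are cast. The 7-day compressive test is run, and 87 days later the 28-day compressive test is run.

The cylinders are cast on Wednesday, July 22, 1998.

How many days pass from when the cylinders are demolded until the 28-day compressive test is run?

Causal path: the cylinders are demolded → the 7-day compressive test is run → the 28-day compressive test is run.
Total delay along the path: 37 + 87 = 124 days.

124 days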